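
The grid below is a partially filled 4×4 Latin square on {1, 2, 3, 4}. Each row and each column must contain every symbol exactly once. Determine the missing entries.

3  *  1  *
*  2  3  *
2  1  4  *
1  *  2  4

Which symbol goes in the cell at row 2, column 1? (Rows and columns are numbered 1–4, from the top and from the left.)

Cell (r1,c2): row 1 has {1,3}; column 2 has {1,2} → 4.
Cell (r1,c4): row 1 has {1,3,4}; column 4 has {4} → 2.
Cell (r2,c1): row 2 has {2,3}; column 1 has {1,2,3} → 4.

4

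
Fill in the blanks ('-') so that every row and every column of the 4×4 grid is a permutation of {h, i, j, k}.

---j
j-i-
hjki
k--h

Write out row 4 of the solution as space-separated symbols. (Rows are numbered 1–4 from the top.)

k i j h

row 1 has {j}; column 1 has {h,j,k} — only i is left for (r1,c1).
row 1 has {i,j}; column 3 has {i,k} — only h is left for (r1,c3).
row 2 has {i,j}; column 4 has {h,i,j} — only k is left for (r2,c4).
row 4 has {h,k}; column 2 has {j} — only i is left for (r4,c2).
row 4 has {h,i,k}; column 3 has {h,i,k} — only j is left for (r4,c3).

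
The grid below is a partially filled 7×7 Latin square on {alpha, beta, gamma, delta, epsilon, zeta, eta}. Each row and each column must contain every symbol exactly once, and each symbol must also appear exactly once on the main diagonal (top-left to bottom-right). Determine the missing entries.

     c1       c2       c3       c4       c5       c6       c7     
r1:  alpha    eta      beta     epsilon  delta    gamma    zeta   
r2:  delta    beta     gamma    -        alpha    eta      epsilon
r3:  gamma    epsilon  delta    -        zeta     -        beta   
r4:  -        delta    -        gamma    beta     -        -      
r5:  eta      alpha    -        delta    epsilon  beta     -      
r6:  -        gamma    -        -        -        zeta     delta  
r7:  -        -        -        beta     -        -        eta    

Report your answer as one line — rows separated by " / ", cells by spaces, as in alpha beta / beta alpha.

alpha eta beta epsilon delta gamma zeta / delta beta gamma zeta alpha eta epsilon / gamma epsilon delta eta zeta alpha beta / zeta delta eta gamma beta epsilon alpha / eta alpha zeta delta epsilon beta gamma / beta gamma epsilon alpha eta zeta delta / epsilon zeta alpha beta gamma delta eta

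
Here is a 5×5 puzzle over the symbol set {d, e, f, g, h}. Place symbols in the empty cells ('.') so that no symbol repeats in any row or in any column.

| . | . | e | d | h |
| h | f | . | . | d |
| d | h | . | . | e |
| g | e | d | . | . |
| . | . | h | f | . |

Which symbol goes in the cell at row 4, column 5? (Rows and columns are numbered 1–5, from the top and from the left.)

(r1,c1): row 1 has {d,e,h}; column 1 has {d,g,h}, so it must be f.
(r1,c2): row 1 has {d,e,f,h}; column 2 has {e,f,h}, so it must be g.
(r2,c3): row 2 has {d,f,h}; column 3 has {d,e,h}, so it must be g.
(r2,c4): row 2 has {d,f,g,h}; column 4 has {d,f}, so it must be e.
(r3,c3): row 3 has {d,e,h}; column 3 has {d,e,g,h}, so it must be f.
(r3,c4): row 3 has {d,e,f,h}; column 4 has {d,e,f}, so it must be g.
(r4,c4): row 4 has {d,e,g}; column 4 has {d,e,f,g}, so it must be h.
(r4,c5): row 4 has {d,e,g,h}; column 5 has {d,e,h}, so it must be f.

f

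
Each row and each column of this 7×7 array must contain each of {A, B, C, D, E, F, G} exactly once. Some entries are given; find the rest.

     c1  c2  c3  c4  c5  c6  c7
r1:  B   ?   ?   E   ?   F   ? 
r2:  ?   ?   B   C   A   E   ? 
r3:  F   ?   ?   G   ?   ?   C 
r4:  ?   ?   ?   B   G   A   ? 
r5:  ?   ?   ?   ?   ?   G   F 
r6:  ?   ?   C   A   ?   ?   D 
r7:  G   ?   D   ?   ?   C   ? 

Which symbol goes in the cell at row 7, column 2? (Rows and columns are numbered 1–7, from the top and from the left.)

At row 2, column 1: row 2 has {A,B,C,E}; column 1 has {B,F,G}; that leaves D.
At row 2, column 7: row 2 has {A,B,C,D,E}; column 7 has {C,D,F}; that leaves G.
At row 4, column 7: row 4 has {A,B,G}; column 7 has {C,D,F,G}; that leaves E.
At row 5, column 4: row 5 has {F,G}; column 4 has {A,B,C,E,G}; that leaves D.
At row 6, column 1: row 6 has {A,C,D}; column 1 has {B,D,F,G}; that leaves E.
At row 6, column 6: row 6 has {A,C,D,E}; column 6 has {A,C,E,F,G}; that leaves B.
At row 7, column 4: row 7 has {C,D,G}; column 4 has {A,B,C,D,E,G}; that leaves F.
At row 1, column 7: row 1 has {B,E,F}; column 7 has {C,D,E,F,G}; that leaves A.
At row 2, column 2: row 2 has {A,B,C,D,E,G}; column 2 is empty so far; that leaves F.
At row 3, column 6: row 3 has {C,F,G}; column 6 has {A,B,C,E,F,G}; that leaves D.
At row 4, column 1: row 4 has {A,B,E,G}; column 1 has {B,D,E,F,G}; that leaves C.
At row 4, column 2: row 4 has {A,B,C,E,G}; column 2 has {F}; that leaves D.
At row 4, column 3: row 4 has {A,B,C,D,E,G}; column 3 has {B,C,D}; that leaves F.
At row 5, column 1: row 5 has {D,F,G}; column 1 has {B,C,D,E,F,G}; that leaves A.
At row 5, column 3: row 5 has {A,D,F,G}; column 3 has {B,C,D,F}; that leaves E.
At row 6, column 2: row 6 has {A,B,C,D,E}; column 2 has {D,F}; that leaves G.
At row 6, column 5: row 6 has {A,B,C,D,E,G}; column 5 has {A,G}; that leaves F.
At row 7, column 7: row 7 has {C,D,F,G}; column 7 has {A,C,D,E,F,G}; that leaves B.
At row 1, column 2: row 1 has {A,B,E,F}; column 2 has {D,F,G}; that leaves C.
At row 1, column 3: row 1 has {A,B,C,E,F}; column 3 has {B,C,D,E,F}; that leaves G.
At row 1, column 5: row 1 has {A,B,C,E,F,G}; column 5 has {A,F,G}; that leaves D.
At row 3, column 3: row 3 has {C,D,F,G}; column 3 has {B,C,D,E,F,G}; that leaves A.
At row 5, column 2: row 5 has {A,D,E,F,G}; column 2 has {C,D,F,G}; that leaves B.
At row 5, column 5: row 5 has {A,B,D,E,F,G}; column 5 has {A,D,F,G}; that leaves C.
At row 7, column 5: row 7 has {B,C,D,F,G}; column 5 has {A,C,D,F,G}; that leaves E.
At row 3, column 2: row 3 has {A,C,D,F,G}; column 2 has {B,C,D,F,G}; that leaves E.
At row 3, column 5: row 3 has {A,C,D,E,F,G}; column 5 has {A,C,D,E,F,G}; that leaves B.
At row 7, column 2: row 7 has {B,C,D,E,F,G}; column 2 has {B,C,D,E,F,G}; that leaves A.

A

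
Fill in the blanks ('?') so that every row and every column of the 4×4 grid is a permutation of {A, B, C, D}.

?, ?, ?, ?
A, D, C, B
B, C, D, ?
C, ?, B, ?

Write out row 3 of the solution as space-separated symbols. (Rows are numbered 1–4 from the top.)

B C D A

(r1,c1) = D
(r1,c3) = A
(r1,c4) = C
(r3,c4) = A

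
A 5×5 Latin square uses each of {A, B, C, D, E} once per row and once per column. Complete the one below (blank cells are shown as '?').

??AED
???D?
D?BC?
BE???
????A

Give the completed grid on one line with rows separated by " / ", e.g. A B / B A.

C B A E D / A C E D B / D A B C E / B E D A C / E D C B A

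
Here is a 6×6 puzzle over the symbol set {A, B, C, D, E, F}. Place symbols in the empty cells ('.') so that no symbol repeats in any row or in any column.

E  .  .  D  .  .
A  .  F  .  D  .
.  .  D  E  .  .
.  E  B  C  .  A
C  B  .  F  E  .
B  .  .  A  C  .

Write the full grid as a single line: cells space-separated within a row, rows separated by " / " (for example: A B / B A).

E F C D A B / A C F B D E / F A D E B C / D E B C F A / C B A F E D / B D E A C F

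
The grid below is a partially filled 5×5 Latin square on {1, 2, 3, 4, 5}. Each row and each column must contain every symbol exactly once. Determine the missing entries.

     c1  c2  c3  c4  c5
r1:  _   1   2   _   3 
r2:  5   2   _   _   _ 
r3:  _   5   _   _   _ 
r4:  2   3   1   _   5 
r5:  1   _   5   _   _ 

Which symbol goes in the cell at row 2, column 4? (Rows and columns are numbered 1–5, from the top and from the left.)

At row 1, column 1: row 1 has {1,2,3}; column 1 has {1,2,5}; that leaves 4.
At row 1, column 4: row 1 has {1,2,3,4}; column 4 is empty so far; that leaves 5.
At row 3, column 1: row 3 has {5}; column 1 has {1,2,4,5}; that leaves 3.
At row 3, column 3: row 3 has {3,5}; column 3 has {1,2,5}; that leaves 4.
At row 4, column 4: row 4 has {1,2,3,5}; column 4 has {5}; that leaves 4.
At row 5, column 2: row 5 has {1,5}; column 2 has {1,2,3,5}; that leaves 4.
At row 5, column 5: row 5 has {1,4,5}; column 5 has {3,5}; that leaves 2.
At row 2, column 3: row 2 has {2,5}; column 3 has {1,2,4,5}; that leaves 3.
At row 2, column 4: row 2 has {2,3,5}; column 4 has {4,5}; that leaves 1.

1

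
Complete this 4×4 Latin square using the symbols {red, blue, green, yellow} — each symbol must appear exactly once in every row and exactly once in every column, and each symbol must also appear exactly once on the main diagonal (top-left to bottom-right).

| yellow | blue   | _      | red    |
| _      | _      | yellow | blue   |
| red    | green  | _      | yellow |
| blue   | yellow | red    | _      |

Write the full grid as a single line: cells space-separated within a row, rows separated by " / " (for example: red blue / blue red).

yellow blue green red / green red yellow blue / red green blue yellow / blue yellow red green

(r1,c3): row 1 has {red,blue,yellow}; column 3 has {red,yellow}, so it must be green.
(r2,c1): row 2 has {blue,yellow}; column 1 has {red,blue,yellow}, so it must be green.
(r2,c2): row 2 has {blue,green,yellow}; column 2 has {blue,green,yellow}; the diagonal has {yellow}, so it must be red.
(r3,c3): row 3 has {red,green,yellow}; column 3 has {red,green,yellow}; the diagonal has {red,yellow}, so it must be blue.
(r4,c4): row 4 has {red,blue,yellow}; column 4 has {red,blue,yellow}; the diagonal has {red,blue,yellow}, so it must be green.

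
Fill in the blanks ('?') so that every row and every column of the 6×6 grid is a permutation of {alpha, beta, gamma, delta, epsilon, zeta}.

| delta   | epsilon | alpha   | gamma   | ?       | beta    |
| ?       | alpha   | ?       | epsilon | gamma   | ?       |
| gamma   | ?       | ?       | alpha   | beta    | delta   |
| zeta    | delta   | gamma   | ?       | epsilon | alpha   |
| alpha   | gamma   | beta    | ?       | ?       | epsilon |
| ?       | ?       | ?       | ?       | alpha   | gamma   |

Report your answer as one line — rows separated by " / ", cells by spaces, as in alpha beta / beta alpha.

row 1 has {alpha,beta,gamma,delta,epsilon}; column 5 has {alpha,beta,gamma,epsilon} — only zeta is left for (r1,c5).
row 2 has {alpha,gamma,epsilon}; column 1 has {alpha,gamma,delta,zeta} — only beta is left for (r2,c1).
row 2 has {alpha,beta,gamma,epsilon}; column 6 has {alpha,beta,gamma,delta,epsilon} — only zeta is left for (r2,c6).
row 3 has {alpha,beta,gamma,delta}; column 2 has {alpha,gamma,delta,epsilon} — only zeta is left for (r3,c2).
row 3 has {alpha,beta,gamma,delta,zeta}; column 3 has {alpha,beta,gamma} — only epsilon is left for (r3,c3).
row 4 has {alpha,gamma,delta,epsilon,zeta}; column 4 has {alpha,gamma,epsilon} — only beta is left for (r4,c4).
row 5 has {alpha,beta,gamma,epsilon}; column 5 has {alpha,beta,gamma,epsilon,zeta} — only delta is left for (r5,c5).
row 6 has {alpha,gamma}; column 1 has {alpha,beta,gamma,delta,zeta} — only epsilon is left for (r6,c1).
row 6 has {alpha,gamma,epsilon}; column 2 has {alpha,gamma,delta,epsilon,zeta} — only beta is left for (r6,c2).
row 2 has {alpha,beta,gamma,epsilon,zeta}; column 3 has {alpha,beta,gamma,epsilon} — only delta is left for (r2,c3).
row 5 has {alpha,beta,gamma,delta,epsilon}; column 4 has {alpha,beta,gamma,epsilon} — only zeta is left for (r5,c4).
row 6 has {alpha,beta,gamma,epsilon}; column 3 has {alpha,beta,gamma,delta,epsilon} — only zeta is left for (r6,c3).
row 6 has {alpha,beta,gamma,epsilon,zeta}; column 4 has {alpha,beta,gamma,epsilon,zeta} — only delta is left for (r6,c4).

delta epsilon alpha gamma zeta beta / beta alpha delta epsilon gamma zeta / gamma zeta epsilon alpha beta delta / zeta delta gamma beta epsilon alpha / alpha gamma beta zeta delta epsilon / epsilon beta zeta delta alpha gamma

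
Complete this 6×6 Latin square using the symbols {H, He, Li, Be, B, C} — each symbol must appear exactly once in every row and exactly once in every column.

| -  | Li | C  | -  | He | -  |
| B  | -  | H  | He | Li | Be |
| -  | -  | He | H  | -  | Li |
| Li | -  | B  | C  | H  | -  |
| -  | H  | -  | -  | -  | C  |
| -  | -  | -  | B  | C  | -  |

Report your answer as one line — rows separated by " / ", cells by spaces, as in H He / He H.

row 1 has {He,Li,C}; column 4 has {H,He,B,C} — only Be is left for (r1,c4).
row 2 has {H,He,Li,Be,B}; column 2 has {H,Li} — only C is left for (r2,c2).
row 4 has {H,Li,B,C}; column 6 has {Li,Be,C} — only He is left for (r4,c6).
row 5 has {H,C}; column 4 has {H,He,Be,B,C} — only Li is left for (r5,c4).
row 6 has {B,C}; column 6 has {He,Li,Be,C} — only H is left for (r6,c6).
row 1 has {He,Li,Be,C}; column 1 has {Li,B} — only H is left for (r1,c1).
row 1 has {H,He,Li,Be,C}; column 6 has {H,He,Li,Be,C} — only B is left for (r1,c6).
row 4 has {H,He,Li,B,C}; column 2 has {H,Li,C} — only Be is left for (r4,c2).
row 5 has {H,Li,C}; column 3 has {H,He,B,C} — only Be is left for (r5,c3).
row 5 has {H,Li,Be,C}; column 5 has {H,He,Li,C} — only B is left for (r5,c5).
row 6 has {H,B,C}; column 2 has {H,Li,Be,C} — only He is left for (r6,c2).
row 6 has {H,He,B,C}; column 3 has {H,He,Be,B,C} — only Li is left for (r6,c3).
row 3 has {H,He,Li}; column 2 has {H,He,Li,Be,C} — only B is left for (r3,c2).
row 3 has {H,He,Li,B}; column 5 has {H,He,Li,B,C} — only Be is left for (r3,c5).
row 5 has {H,Li,Be,B,C}; column 1 has {H,Li,B} — only He is left for (r5,c1).
row 6 has {H,He,Li,B,C}; column 1 has {H,He,Li,B} — only Be is left for (r6,c1).
row 3 has {H,He,Li,Be,B}; column 1 has {H,He,Li,Be,B} — only C is left for (r3,c1).

H Li C Be He B / B C H He Li Be / C B He H Be Li / Li Be B C H He / He H Be Li B C / Be He Li B C H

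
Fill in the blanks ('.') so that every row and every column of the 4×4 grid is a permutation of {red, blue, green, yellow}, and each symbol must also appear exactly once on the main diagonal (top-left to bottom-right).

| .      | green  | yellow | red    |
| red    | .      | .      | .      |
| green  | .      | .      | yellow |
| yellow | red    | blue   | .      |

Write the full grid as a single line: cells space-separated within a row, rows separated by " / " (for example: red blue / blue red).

blue green yellow red / red yellow green blue / green blue red yellow / yellow red blue green

Cell (r1,c1): row 1 has {red,green,yellow}; column 1 has {red,green,yellow}; the diagonal is empty so far → blue.
Cell (r2,c2): row 2 has {red}; column 2 has {red,green}; the diagonal has {blue} → yellow.
Cell (r2,c3): row 2 has {red,yellow}; column 3 has {blue,yellow} → green.
Cell (r2,c4): row 2 has {red,green,yellow}; column 4 has {red,yellow} → blue.
Cell (r3,c2): row 3 has {green,yellow}; column 2 has {red,green,yellow} → blue.
Cell (r3,c3): row 3 has {blue,green,yellow}; column 3 has {blue,green,yellow}; the diagonal has {blue,yellow} → red.
Cell (r4,c4): row 4 has {red,blue,yellow}; column 4 has {red,blue,yellow}; the diagonal has {red,blue,yellow} → green.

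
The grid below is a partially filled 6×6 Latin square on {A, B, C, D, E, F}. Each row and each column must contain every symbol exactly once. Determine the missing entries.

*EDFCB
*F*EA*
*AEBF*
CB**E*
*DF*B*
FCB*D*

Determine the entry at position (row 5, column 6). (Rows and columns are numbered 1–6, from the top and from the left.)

row 1 has {B,C,D,E,F}; column 1 has {C,F} — only A is left for (r1,c1).
row 2 has {A,E,F}; column 3 has {B,D,E,F} — only C is left for (r2,c3).
row 2 has {A,C,E,F}; column 6 has {B} — only D is left for (r2,c6).
row 3 has {A,B,E,F}; column 1 has {A,C,F} — only D is left for (r3,c1).
row 3 has {A,B,D,E,F}; column 6 has {B,D} — only C is left for (r3,c6).
row 4 has {B,C,E}; column 3 has {B,C,D,E,F} — only A is left for (r4,c3).
row 4 has {A,B,C,E}; column 4 has {B,E,F} — only D is left for (r4,c4).
row 4 has {A,B,C,D,E}; column 6 has {B,C,D} — only F is left for (r4,c6).
row 5 has {B,D,F}; column 1 has {A,C,D,F} — only E is left for (r5,c1).
row 5 has {B,D,E,F}; column 6 has {B,C,D,F} — only A is left for (r5,c6).

A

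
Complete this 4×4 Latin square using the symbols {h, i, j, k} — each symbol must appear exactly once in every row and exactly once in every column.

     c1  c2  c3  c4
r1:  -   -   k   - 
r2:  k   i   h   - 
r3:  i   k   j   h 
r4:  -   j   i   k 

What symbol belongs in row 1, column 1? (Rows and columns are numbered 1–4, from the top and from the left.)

(r1,c2) = h
(r2,c4) = j
(r4,c1) = h
(r1,c1) = j

j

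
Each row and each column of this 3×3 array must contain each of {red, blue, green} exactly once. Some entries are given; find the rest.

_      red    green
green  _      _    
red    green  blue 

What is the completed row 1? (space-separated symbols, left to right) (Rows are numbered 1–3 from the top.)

blue red green

At row 1, column 1: row 1 has {red,green}; column 1 has {red,green}; that leaves blue.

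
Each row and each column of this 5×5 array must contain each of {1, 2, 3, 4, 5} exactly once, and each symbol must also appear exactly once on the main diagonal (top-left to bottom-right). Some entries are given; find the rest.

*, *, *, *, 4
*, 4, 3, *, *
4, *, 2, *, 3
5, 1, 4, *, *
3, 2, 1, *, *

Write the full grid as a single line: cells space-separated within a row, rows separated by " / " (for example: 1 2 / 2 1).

row 1 has {4}; column 1 has {3,4,5}; the diagonal has {2,4} — only 1 is left for (r1,c1).
row 1 has {1,4}; column 3 has {1,2,3,4} — only 5 is left for (r1,c3).
row 2 has {3,4}; column 1 has {1,3,4,5} — only 2 is left for (r2,c1).
row 3 has {2,3,4}; column 2 has {1,2,4} — only 5 is left for (r3,c2).
row 3 has {2,3,4,5}; column 4 is empty so far — only 1 is left for (r3,c4).
row 4 has {1,4,5}; column 4 has {1}; the diagonal has {1,2,4} — only 3 is left for (r4,c4).
row 4 has {1,3,4,5}; column 5 has {3,4} — only 2 is left for (r4,c5).
row 5 has {1,2,3}; column 5 has {2,3,4}; the diagonal has {1,2,3,4} — only 5 is left for (r5,c5).
row 1 has {1,4,5}; column 2 has {1,2,4,5} — only 3 is left for (r1,c2).
row 1 has {1,3,4,5}; column 4 has {1,3} — only 2 is left for (r1,c4).
row 2 has {2,3,4}; column 4 has {1,2,3} — only 5 is left for (r2,c4).
row 2 has {2,3,4,5}; column 5 has {2,3,4,5} — only 1 is left for (r2,c5).
row 5 has {1,2,3,5}; column 4 has {1,2,3,5} — only 4 is left for (r5,c4).

1 3 5 2 4 / 2 4 3 5 1 / 4 5 2 1 3 / 5 1 4 3 2 / 3 2 1 4 5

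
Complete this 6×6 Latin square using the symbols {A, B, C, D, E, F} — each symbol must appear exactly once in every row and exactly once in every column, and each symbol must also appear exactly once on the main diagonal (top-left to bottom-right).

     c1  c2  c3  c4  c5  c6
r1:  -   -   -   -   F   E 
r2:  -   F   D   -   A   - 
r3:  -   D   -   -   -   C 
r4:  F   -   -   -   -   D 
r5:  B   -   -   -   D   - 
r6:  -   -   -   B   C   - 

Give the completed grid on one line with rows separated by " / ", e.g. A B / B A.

C B A D F E / E F D C A B / A D B F E C / F A C E B D / B C E A D F / D E F B C A

row 2 has {A,D,F}; column 6 has {C,D,E} — only B is left for (r2,c6).
row 6 has {B,C}; column 6 has {B,C,D,E}; the diagonal has {D,F} — only A is left for (r6,c6).
row 1 has {E,F}; column 1 has {B,F}; the diagonal has {A,D,F} — only C is left for (r1,c1).
row 2 has {A,B,D,F}; column 1 has {B,C,F} — only E is left for (r2,c1).
row 2 has {A,B,D,E,F}; column 4 has {B} — only C is left for (r2,c4).
row 3 has {C,D}; column 1 has {B,C,E,F} — only A is left for (r3,c1).
row 4 has {D,F}; column 4 has {B,C}; the diagonal has {A,C,D,F} — only E is left for (r4,c4).
row 4 has {D,E,F}; column 5 has {A,C,D,F} — only B is left for (r4,c5).
row 5 has {B,D}; column 6 has {A,B,C,D,E} — only F is left for (r5,c6).
row 6 has {A,B,C}; column 1 has {A,B,C,E,F} — only D is left for (r6,c1).
row 6 has {A,B,C,D}; column 2 has {D,F} — only E is left for (r6,c2).
row 6 has {A,B,C,D,E}; column 3 has {D} — only F is left for (r6,c3).
row 3 has {A,C,D}; column 3 has {D,F}; the diagonal has {A,C,D,E,F} — only B is left for (r3,c3).
row 3 has {A,B,C,D}; column 4 has {B,C,E} — only F is left for (r3,c4).
row 3 has {A,B,C,D,F}; column 5 has {A,B,C,D,F} — only E is left for (r3,c5).
row 5 has {B,D,F}; column 4 has {B,C,E,F} — only A is left for (r5,c4).
row 1 has {C,E,F}; column 3 has {B,D,F} — only A is left for (r1,c3).
row 1 has {A,C,E,F}; column 4 has {A,B,C,E,F} — only D is left for (r1,c4).
row 4 has {B,D,E,F}; column 3 has {A,B,D,F} — only C is left for (r4,c3).
row 5 has {A,B,D,F}; column 2 has {D,E,F} — only C is left for (r5,c2).
row 5 has {A,B,C,D,F}; column 3 has {A,B,C,D,F} — only E is left for (r5,c3).
row 1 has {A,C,D,E,F}; column 2 has {C,D,E,F} — only B is left for (r1,c2).
row 4 has {B,C,D,E,F}; column 2 has {B,C,D,E,F} — only A is left for (r4,c2).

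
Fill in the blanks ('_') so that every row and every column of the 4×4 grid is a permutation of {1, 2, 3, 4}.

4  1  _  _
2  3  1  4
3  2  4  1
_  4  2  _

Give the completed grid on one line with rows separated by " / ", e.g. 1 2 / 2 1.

row 1 has {1,4}; column 3 has {1,2,4} — only 3 is left for (r1,c3).
row 1 has {1,3,4}; column 4 has {1,4} — only 2 is left for (r1,c4).
row 4 has {2,4}; column 1 has {2,3,4} — only 1 is left for (r4,c1).
row 4 has {1,2,4}; column 4 has {1,2,4} — only 3 is left for (r4,c4).

4 1 3 2 / 2 3 1 4 / 3 2 4 1 / 1 4 2 3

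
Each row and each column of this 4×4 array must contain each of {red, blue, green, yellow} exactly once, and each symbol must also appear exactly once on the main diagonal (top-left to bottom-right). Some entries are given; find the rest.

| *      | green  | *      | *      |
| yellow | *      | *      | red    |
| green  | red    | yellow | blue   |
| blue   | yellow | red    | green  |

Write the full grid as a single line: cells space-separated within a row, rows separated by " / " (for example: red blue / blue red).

red green blue yellow / yellow blue green red / green red yellow blue / blue yellow red green

(r1,c1) = red
(r1,c3) = blue
(r1,c4) = yellow
(r2,c2) = blue
(r2,c3) = green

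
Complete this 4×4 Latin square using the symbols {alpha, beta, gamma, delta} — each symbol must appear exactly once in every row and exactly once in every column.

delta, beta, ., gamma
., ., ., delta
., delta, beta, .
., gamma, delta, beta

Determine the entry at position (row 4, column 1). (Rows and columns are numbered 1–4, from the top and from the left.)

alpha

row 1 has {beta,gamma,delta}; column 3 has {beta,delta} — only alpha is left for (r1,c3).
row 2 has {delta}; column 2 has {beta,gamma,delta} — only alpha is left for (r2,c2).
row 2 has {alpha,delta}; column 3 has {alpha,beta,delta} — only gamma is left for (r2,c3).
row 3 has {beta,delta}; column 4 has {beta,gamma,delta} — only alpha is left for (r3,c4).
row 4 has {beta,gamma,delta}; column 1 has {delta} — only alpha is left for (r4,c1).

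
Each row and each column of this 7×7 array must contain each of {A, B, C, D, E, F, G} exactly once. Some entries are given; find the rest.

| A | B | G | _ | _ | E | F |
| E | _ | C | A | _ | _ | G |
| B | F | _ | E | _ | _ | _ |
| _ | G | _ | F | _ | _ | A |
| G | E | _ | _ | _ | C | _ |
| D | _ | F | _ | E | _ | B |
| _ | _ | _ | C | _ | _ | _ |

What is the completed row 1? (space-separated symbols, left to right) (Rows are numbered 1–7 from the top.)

A B G D C E F

(r1,c4) = D
(r1,c5) = C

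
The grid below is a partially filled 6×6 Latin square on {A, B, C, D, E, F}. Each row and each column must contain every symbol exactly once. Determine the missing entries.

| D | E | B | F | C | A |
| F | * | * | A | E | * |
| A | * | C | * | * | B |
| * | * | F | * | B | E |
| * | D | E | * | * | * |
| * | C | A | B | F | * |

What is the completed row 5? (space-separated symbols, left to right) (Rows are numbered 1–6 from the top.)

B D E C A F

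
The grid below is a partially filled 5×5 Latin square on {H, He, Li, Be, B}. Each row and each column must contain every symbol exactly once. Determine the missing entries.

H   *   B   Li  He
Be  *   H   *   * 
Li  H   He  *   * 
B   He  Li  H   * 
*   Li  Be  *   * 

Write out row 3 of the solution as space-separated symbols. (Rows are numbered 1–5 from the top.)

Li H He Be B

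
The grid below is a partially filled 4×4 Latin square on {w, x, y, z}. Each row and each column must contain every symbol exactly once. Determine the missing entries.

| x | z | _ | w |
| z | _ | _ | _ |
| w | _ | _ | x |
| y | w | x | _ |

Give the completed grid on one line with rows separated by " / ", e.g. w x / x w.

x z y w / z x w y / w y z x / y w x z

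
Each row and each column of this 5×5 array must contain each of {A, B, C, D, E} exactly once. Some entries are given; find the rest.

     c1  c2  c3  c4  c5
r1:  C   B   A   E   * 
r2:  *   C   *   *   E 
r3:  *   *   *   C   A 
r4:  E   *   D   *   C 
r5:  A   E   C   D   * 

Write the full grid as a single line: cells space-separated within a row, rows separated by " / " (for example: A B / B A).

C B A E D / D C B A E / B D E C A / E A D B C / A E C D B

(r1,c5) = D
(r2,c3) = B
(r2,c4) = A
(r3,c2) = D
(r3,c3) = E
(r4,c2) = A
(r4,c4) = B
(r5,c5) = B
(r2,c1) = D
(r3,c1) = B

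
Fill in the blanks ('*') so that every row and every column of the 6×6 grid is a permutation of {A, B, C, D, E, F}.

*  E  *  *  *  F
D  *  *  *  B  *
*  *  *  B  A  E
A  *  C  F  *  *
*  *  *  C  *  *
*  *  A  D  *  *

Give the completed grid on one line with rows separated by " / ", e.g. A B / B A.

C E B A D F / D A F E B C / F C D B A E / A B C F E D / B D E C F A / E F A D C B

At row 1, column 4: row 1 has {E,F}; column 4 has {B,C,D,F}; that leaves A.
At row 2, column 4: row 2 has {B,D}; column 4 has {A,B,C,D,F}; that leaves E.
At row 2, column 3: row 2 has {B,D,E}; column 3 has {A,C}; that leaves F.
At row 3, column 3: row 3 has {A,B,E}; column 3 has {A,C,F}; that leaves D.
At row 1, column 3: row 1 has {A,E,F}; column 3 has {A,C,D,F}; that leaves B.
At row 5, column 3: row 5 has {C}; column 3 has {A,B,C,D,F}; that leaves E.
At row 1, column 1: row 1 has {A,B,E,F}; column 1 has {A,D}; that leaves C.
At row 1, column 5: row 1 has {A,B,C,E,F}; column 5 has {A,B}; that leaves D.
At row 3, column 1: row 3 has {A,B,D,E}; column 1 has {A,C,D}; that leaves F.
At row 3, column 2: row 3 has {A,B,D,E,F}; column 2 has {E}; that leaves C.
At row 4, column 5: row 4 has {A,C,F}; column 5 has {A,B,D}; that leaves E.
At row 5, column 1: row 5 has {C,E}; column 1 has {A,C,D,F}; that leaves B.
At row 5, column 5: row 5 has {B,C,E}; column 5 has {A,B,D,E}; that leaves F.
At row 6, column 1: row 6 has {A,D}; column 1 has {A,B,C,D,F}; that leaves E.
At row 6, column 5: row 6 has {A,D,E}; column 5 has {A,B,D,E,F}; that leaves C.
At row 6, column 6: row 6 has {A,C,D,E}; column 6 has {E,F}; that leaves B.
At row 2, column 2: row 2 has {B,D,E,F}; column 2 has {C,E}; that leaves A.
At row 2, column 6: row 2 has {A,B,D,E,F}; column 6 has {B,E,F}; that leaves C.
At row 4, column 6: row 4 has {A,C,E,F}; column 6 has {B,C,E,F}; that leaves D.
At row 5, column 2: row 5 has {B,C,E,F}; column 2 has {A,C,E}; that leaves D.
At row 5, column 6: row 5 has {B,C,D,E,F}; column 6 has {B,C,D,E,F}; that leaves A.
At row 6, column 2: row 6 has {A,B,C,D,E}; column 2 has {A,C,D,E}; that leaves F.
At row 4, column 2: row 4 has {A,C,D,E,F}; column 2 has {A,C,D,E,F}; that leaves B.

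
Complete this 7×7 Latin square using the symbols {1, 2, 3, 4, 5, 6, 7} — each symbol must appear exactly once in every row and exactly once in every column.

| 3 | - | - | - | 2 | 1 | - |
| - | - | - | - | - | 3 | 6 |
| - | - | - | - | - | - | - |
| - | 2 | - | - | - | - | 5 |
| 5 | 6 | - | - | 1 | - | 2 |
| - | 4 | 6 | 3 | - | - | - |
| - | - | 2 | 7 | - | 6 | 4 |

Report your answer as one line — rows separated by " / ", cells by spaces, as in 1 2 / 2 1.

3 5 4 6 2 1 7 / 7 1 5 2 4 3 6 / 4 7 1 5 6 2 3 / 6 2 7 1 3 4 5 / 5 6 3 4 1 7 2 / 2 4 6 3 7 5 1 / 1 3 2 7 5 6 4

(r1,c7) = 7
(r5,c4) = 4
(r5,c6) = 7
(r6,c7) = 1
(r7,c1) = 1
(r1,c2) = 5
(r1,c3) = 4
(r1,c4) = 6
(r3,c7) = 3
(r4,c4) = 1
(r4,c6) = 4
(r5,c3) = 3
(r7,c2) = 3
(r7,c5) = 5
(r4,c3) = 7
(r6,c5) = 7
(r2,c5) = 4
(r3,c5) = 6
(r4,c1) = 6
(r4,c5) = 3
(r6,c1) = 2
(r6,c6) = 5
(r2,c1) = 7
(r2,c2) = 1
(r2,c3) = 5
(r2,c4) = 2
(r3,c1) = 4
(r3,c2) = 7
(r3,c3) = 1
(r3,c4) = 5
(r3,c6) = 2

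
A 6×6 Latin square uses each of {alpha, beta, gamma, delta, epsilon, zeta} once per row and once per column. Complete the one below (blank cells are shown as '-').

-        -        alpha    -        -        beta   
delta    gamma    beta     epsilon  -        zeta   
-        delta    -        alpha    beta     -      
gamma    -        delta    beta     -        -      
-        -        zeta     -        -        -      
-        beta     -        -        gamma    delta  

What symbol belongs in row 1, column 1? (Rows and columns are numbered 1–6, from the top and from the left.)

epsilon

row 2 has {beta,gamma,delta,epsilon,zeta}; column 5 has {beta,gamma} — only alpha is left for (r2,c5).
row 6 has {beta,gamma,delta}; column 3 has {alpha,beta,delta,zeta} — only epsilon is left for (r6,c3).
row 6 has {beta,gamma,delta,epsilon}; column 4 has {alpha,beta,epsilon} — only zeta is left for (r6,c4).
row 3 has {alpha,beta,delta}; column 3 has {alpha,beta,delta,epsilon,zeta} — only gamma is left for (r3,c3).
row 3 has {alpha,beta,gamma,delta}; column 6 has {beta,delta,zeta} — only epsilon is left for (r3,c6).
row 4 has {beta,gamma,delta}; column 6 has {beta,delta,epsilon,zeta} — only alpha is left for (r4,c6).
row 5 has {zeta}; column 6 has {alpha,beta,delta,epsilon,zeta} — only gamma is left for (r5,c6).
row 6 has {beta,gamma,delta,epsilon,zeta}; column 1 has {gamma,delta} — only alpha is left for (r6,c1).
row 3 has {alpha,beta,gamma,delta,epsilon}; column 1 has {alpha,gamma,delta} — only zeta is left for (r3,c1).
row 5 has {gamma,zeta}; column 4 has {alpha,beta,epsilon,zeta} — only delta is left for (r5,c4).
row 5 has {gamma,delta,zeta}; column 5 has {alpha,beta,gamma} — only epsilon is left for (r5,c5).
row 1 has {alpha,beta}; column 1 has {alpha,gamma,delta,zeta} — only epsilon is left for (r1,c1).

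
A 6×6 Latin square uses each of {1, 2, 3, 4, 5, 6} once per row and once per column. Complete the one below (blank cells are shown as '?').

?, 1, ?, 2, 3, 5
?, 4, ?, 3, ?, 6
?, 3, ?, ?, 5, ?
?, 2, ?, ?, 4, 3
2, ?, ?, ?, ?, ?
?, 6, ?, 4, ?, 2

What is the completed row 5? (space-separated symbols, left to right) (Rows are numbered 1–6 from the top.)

(r5,c2) = 5
(r6,c5) = 1
(r2,c5) = 2
(r5,c5) = 6
(r5,c4) = 1
(r5,c6) = 4
(r3,c4) = 6
(r3,c6) = 1
(r4,c4) = 5
(r5,c3) = 3

2 5 3 1 6 4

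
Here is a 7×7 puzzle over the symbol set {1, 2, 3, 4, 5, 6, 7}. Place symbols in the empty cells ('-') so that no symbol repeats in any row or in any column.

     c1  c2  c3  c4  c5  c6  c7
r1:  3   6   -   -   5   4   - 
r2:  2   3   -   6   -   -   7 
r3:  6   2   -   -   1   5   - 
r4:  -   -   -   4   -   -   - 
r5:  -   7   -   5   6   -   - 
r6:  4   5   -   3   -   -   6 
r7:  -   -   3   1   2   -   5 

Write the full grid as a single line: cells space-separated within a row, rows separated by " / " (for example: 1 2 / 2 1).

(r2,c5) = 4
(r2,c6) = 1
(r3,c4) = 7
(r4,c2) = 1
(r5,c1) = 1
(r6,c5) = 7
(r6,c6) = 2
(r7,c1) = 7
(r7,c2) = 4
(r7,c6) = 6
(r1,c4) = 2
(r1,c7) = 1
(r2,c3) = 5
(r3,c3) = 4
(r3,c7) = 3
(r4,c1) = 5
(r4,c5) = 3
(r4,c6) = 7
(r4,c7) = 2
(r5,c3) = 2
(r5,c6) = 3
(r5,c7) = 4
(r6,c3) = 1
(r1,c3) = 7
(r4,c3) = 6

3 6 7 2 5 4 1 / 2 3 5 6 4 1 7 / 6 2 4 7 1 5 3 / 5 1 6 4 3 7 2 / 1 7 2 5 6 3 4 / 4 5 1 3 7 2 6 / 7 4 3 1 2 6 5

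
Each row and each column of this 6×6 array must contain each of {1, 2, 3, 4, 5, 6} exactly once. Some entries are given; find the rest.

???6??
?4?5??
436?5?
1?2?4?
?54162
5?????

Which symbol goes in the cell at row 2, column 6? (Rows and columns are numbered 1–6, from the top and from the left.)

3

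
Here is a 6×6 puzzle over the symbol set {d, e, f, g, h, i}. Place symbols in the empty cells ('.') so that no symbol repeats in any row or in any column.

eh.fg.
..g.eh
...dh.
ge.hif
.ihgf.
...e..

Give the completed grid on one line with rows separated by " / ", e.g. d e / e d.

e h i f g d / f d g i e h / i f e d h g / g e d h i f / d i h g f e / h g f e d i

(r2,c4): row 2 has {e,g,h}; column 4 has {d,e,f,g,h}, so it must be i.
(r4,c3): row 4 has {e,f,g,h,i}; column 3 has {g,h}, so it must be d.
(r5,c1): row 5 has {f,g,h,i}; column 1 has {e,g}, so it must be d.
(r5,c6): row 5 has {d,f,g,h,i}; column 6 has {f,h}, so it must be e.
(r6,c5): row 6 has {e}; column 5 has {e,f,g,h,i}, so it must be d.
(r1,c3): row 1 has {e,f,g,h}; column 3 has {d,g,h}, so it must be i.
(r1,c6): row 1 has {e,f,g,h,i}; column 6 has {e,f,h}, so it must be d.
(r2,c1): row 2 has {e,g,h,i}; column 1 has {d,e,g}, so it must be f.
(r2,c2): row 2 has {e,f,g,h,i}; column 2 has {e,h,i}, so it must be d.
(r3,c1): row 3 has {d,h}; column 1 has {d,e,f,g}, so it must be i.
(r3,c6): row 3 has {d,h,i}; column 6 has {d,e,f,h}, so it must be g.
(r6,c1): row 6 has {d,e}; column 1 has {d,e,f,g,i}, so it must be h.
(r6,c3): row 6 has {d,e,h}; column 3 has {d,g,h,i}, so it must be f.
(r6,c6): row 6 has {d,e,f,h}; column 6 has {d,e,f,g,h}, so it must be i.
(r3,c2): row 3 has {d,g,h,i}; column 2 has {d,e,h,i}, so it must be f.
(r3,c3): row 3 has {d,f,g,h,i}; column 3 has {d,f,g,h,i}, so it must be e.
(r6,c2): row 6 has {d,e,f,h,i}; column 2 has {d,e,f,h,i}, so it must be g.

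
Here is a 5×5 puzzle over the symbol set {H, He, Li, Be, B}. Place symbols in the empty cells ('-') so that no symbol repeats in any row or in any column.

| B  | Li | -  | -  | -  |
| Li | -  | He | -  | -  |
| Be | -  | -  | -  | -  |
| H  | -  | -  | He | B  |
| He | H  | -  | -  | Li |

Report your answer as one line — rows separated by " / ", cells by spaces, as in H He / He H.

B Li H Be He / Li B He H Be / Be He B Li H / H Be Li He B / He H Be B Li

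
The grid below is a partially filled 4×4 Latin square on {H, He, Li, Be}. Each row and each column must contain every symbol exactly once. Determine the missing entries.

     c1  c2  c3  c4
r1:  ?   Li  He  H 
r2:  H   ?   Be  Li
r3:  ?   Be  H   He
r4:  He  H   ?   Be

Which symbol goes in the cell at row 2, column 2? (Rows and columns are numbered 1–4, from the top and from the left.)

(r1,c1) = Be
(r2,c2) = He

He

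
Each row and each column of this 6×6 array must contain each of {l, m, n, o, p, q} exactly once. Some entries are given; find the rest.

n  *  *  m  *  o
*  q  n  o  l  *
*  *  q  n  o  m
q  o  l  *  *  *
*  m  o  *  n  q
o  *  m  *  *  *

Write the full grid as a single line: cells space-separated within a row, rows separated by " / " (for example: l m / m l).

n l p m q o / m q n o l p / l p q n o m / q o l p m n / p m o l n q / o n m q p l

Cell (r1,c3): row 1 has {m,n,o}; column 3 has {l,m,n,o,q} → p.
Cell (r1,c5): row 1 has {m,n,o,p}; column 5 has {l,n,o} → q.
Cell (r2,c6): row 2 has {l,n,o,q}; column 6 has {m,o,q} → p.
Cell (r4,c4): row 4 has {l,o,q}; column 4 has {m,n,o} → p.
Cell (r4,c5): row 4 has {l,o,p,q}; column 5 has {l,n,o,q} → m.
Cell (r4,c6): row 4 has {l,m,o,p,q}; column 6 has {m,o,p,q} → n.
Cell (r5,c4): row 5 has {m,n,o,q}; column 4 has {m,n,o,p} → l.
Cell (r6,c4): row 6 has {m,o}; column 4 has {l,m,n,o,p} → q.
Cell (r6,c5): row 6 has {m,o,q}; column 5 has {l,m,n,o,q} → p.
Cell (r6,c6): row 6 has {m,o,p,q}; column 6 has {m,n,o,p,q} → l.
Cell (r1,c2): row 1 has {m,n,o,p,q}; column 2 has {m,o,q} → l.
Cell (r2,c1): row 2 has {l,n,o,p,q}; column 1 has {n,o,q} → m.
Cell (r3,c2): row 3 has {m,n,o,q}; column 2 has {l,m,o,q} → p.
Cell (r5,c1): row 5 has {l,m,n,o,q}; column 1 has {m,n,o,q} → p.
Cell (r6,c2): row 6 has {l,m,o,p,q}; column 2 has {l,m,o,p,q} → n.
Cell (r3,c1): row 3 has {m,n,o,p,q}; column 1 has {m,n,o,p,q} → l.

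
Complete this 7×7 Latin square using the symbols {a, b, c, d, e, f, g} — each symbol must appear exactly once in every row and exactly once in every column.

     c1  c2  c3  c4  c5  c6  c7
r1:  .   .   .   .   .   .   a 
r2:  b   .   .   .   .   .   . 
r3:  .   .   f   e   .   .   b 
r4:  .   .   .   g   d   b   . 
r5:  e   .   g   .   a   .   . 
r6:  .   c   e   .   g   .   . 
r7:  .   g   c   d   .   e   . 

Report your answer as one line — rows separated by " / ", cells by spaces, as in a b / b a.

g d b c e f a / b e d a f c g / d a f e c g b / c f a g d b e / e b g f a d c / f c e b g a d / a g c d b e f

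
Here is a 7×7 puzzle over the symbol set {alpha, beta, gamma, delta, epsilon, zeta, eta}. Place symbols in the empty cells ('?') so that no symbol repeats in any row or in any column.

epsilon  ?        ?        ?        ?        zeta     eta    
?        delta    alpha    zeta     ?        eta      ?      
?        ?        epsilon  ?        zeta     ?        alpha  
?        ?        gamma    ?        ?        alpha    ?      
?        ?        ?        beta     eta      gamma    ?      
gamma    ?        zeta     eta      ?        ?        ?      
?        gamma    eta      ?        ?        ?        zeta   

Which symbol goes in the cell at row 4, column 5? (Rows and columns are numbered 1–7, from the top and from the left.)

delta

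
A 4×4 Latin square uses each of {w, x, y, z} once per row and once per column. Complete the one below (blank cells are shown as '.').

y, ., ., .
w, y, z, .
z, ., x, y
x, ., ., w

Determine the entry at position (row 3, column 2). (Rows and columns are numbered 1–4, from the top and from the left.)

w

Cell (r1,c3): row 1 has {y}; column 3 has {x,z} → w.
Cell (r2,c4): row 2 has {w,y,z}; column 4 has {w,y} → x.
Cell (r3,c2): row 3 has {x,y,z}; column 2 has {y} → w.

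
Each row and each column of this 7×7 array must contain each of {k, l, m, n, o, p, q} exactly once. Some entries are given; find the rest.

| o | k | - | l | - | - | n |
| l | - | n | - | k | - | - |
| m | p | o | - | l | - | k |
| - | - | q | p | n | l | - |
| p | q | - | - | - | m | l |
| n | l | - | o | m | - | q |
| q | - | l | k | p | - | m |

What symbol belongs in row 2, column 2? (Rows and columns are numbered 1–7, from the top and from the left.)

o

Cell (r1,c5): row 1 has {k,l,n,o}; column 5 has {k,l,m,n,p} → q.
Cell (r1,c6): row 1 has {k,l,n,o,q}; column 6 has {l,m} → p.
Cell (r4,c1): row 4 has {l,n,p,q}; column 1 has {l,m,n,o,p,q} → k.
Cell (r4,c7): row 4 has {k,l,n,p,q}; column 7 has {k,l,m,n,q} → o.
Cell (r5,c3): row 5 has {l,m,p,q}; column 3 has {l,n,o,q} → k.
Cell (r5,c4): row 5 has {k,l,m,p,q}; column 4 has {k,l,o,p} → n.
Cell (r5,c5): row 5 has {k,l,m,n,p,q}; column 5 has {k,l,m,n,p,q} → o.
Cell (r6,c3): row 6 has {l,m,n,o,q}; column 3 has {k,l,n,o,q} → p.
Cell (r6,c6): row 6 has {l,m,n,o,p,q}; column 6 has {l,m,p} → k.
Cell (r1,c3): row 1 has {k,l,n,o,p,q}; column 3 has {k,l,n,o,p,q} → m.
Cell (r2,c7): row 2 has {k,l,n}; column 7 has {k,l,m,n,o,q} → p.
Cell (r3,c4): row 3 has {k,l,m,o,p}; column 4 has {k,l,n,o,p} → q.
Cell (r3,c6): row 3 has {k,l,m,o,p,q}; column 6 has {k,l,m,p} → n.
Cell (r4,c2): row 4 has {k,l,n,o,p,q}; column 2 has {k,l,p,q} → m.
Cell (r7,c6): row 7 has {k,l,m,p,q}; column 6 has {k,l,m,n,p} → o.
Cell (r2,c2): row 2 has {k,l,n,p}; column 2 has {k,l,m,p,q} → o.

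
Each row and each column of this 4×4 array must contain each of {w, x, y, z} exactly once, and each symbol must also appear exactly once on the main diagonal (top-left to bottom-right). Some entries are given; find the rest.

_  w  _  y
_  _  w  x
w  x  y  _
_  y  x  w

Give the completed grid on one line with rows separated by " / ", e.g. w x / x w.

x w z y / y z w x / w x y z / z y x w

(r1,c3) = z
(r2,c2) = z
(r3,c4) = z
(r4,c1) = z
(r1,c1) = x
(r2,c1) = y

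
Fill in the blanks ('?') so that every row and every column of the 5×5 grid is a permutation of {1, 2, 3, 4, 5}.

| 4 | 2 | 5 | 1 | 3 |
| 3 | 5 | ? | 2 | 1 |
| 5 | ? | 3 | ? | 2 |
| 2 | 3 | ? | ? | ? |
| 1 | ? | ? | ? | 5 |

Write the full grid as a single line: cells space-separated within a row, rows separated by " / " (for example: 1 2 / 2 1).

4 2 5 1 3 / 3 5 4 2 1 / 5 1 3 4 2 / 2 3 1 5 4 / 1 4 2 3 5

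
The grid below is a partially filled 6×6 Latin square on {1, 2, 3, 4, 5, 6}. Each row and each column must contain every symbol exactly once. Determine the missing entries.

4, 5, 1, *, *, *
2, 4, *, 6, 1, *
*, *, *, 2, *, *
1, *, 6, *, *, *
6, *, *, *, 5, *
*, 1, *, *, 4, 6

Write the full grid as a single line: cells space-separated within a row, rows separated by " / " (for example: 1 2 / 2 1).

4 5 1 3 6 2 / 2 4 5 6 1 3 / 5 6 4 2 3 1 / 1 3 6 4 2 5 / 6 2 3 1 5 4 / 3 1 2 5 4 6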